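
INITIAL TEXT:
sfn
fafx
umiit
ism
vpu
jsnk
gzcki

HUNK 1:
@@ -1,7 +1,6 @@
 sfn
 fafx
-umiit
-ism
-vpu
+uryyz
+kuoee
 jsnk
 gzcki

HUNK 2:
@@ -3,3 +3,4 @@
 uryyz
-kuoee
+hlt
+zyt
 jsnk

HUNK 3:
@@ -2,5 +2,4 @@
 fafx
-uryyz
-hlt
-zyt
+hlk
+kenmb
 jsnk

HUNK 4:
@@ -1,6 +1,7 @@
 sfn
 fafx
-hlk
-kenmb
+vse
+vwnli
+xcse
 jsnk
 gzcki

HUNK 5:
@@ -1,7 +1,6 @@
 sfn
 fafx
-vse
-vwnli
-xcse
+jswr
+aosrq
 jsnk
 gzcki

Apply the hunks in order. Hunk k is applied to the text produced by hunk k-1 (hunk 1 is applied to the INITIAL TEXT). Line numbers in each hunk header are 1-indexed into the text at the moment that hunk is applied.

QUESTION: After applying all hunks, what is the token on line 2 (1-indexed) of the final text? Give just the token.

Hunk 1: at line 1 remove [umiit,ism,vpu] add [uryyz,kuoee] -> 6 lines: sfn fafx uryyz kuoee jsnk gzcki
Hunk 2: at line 3 remove [kuoee] add [hlt,zyt] -> 7 lines: sfn fafx uryyz hlt zyt jsnk gzcki
Hunk 3: at line 2 remove [uryyz,hlt,zyt] add [hlk,kenmb] -> 6 lines: sfn fafx hlk kenmb jsnk gzcki
Hunk 4: at line 1 remove [hlk,kenmb] add [vse,vwnli,xcse] -> 7 lines: sfn fafx vse vwnli xcse jsnk gzcki
Hunk 5: at line 1 remove [vse,vwnli,xcse] add [jswr,aosrq] -> 6 lines: sfn fafx jswr aosrq jsnk gzcki
Final line 2: fafx

Answer: fafx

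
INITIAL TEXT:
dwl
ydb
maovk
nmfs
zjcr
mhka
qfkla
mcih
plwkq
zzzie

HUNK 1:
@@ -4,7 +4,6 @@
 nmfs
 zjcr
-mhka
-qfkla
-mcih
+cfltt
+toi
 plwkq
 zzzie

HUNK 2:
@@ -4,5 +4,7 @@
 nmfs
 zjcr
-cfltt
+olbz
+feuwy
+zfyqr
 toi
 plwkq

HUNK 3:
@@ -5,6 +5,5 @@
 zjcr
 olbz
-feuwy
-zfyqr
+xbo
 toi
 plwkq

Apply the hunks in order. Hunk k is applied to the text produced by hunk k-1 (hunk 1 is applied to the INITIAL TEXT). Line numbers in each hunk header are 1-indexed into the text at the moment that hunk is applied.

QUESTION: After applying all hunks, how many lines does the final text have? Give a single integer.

Hunk 1: at line 4 remove [mhka,qfkla,mcih] add [cfltt,toi] -> 9 lines: dwl ydb maovk nmfs zjcr cfltt toi plwkq zzzie
Hunk 2: at line 4 remove [cfltt] add [olbz,feuwy,zfyqr] -> 11 lines: dwl ydb maovk nmfs zjcr olbz feuwy zfyqr toi plwkq zzzie
Hunk 3: at line 5 remove [feuwy,zfyqr] add [xbo] -> 10 lines: dwl ydb maovk nmfs zjcr olbz xbo toi plwkq zzzie
Final line count: 10

Answer: 10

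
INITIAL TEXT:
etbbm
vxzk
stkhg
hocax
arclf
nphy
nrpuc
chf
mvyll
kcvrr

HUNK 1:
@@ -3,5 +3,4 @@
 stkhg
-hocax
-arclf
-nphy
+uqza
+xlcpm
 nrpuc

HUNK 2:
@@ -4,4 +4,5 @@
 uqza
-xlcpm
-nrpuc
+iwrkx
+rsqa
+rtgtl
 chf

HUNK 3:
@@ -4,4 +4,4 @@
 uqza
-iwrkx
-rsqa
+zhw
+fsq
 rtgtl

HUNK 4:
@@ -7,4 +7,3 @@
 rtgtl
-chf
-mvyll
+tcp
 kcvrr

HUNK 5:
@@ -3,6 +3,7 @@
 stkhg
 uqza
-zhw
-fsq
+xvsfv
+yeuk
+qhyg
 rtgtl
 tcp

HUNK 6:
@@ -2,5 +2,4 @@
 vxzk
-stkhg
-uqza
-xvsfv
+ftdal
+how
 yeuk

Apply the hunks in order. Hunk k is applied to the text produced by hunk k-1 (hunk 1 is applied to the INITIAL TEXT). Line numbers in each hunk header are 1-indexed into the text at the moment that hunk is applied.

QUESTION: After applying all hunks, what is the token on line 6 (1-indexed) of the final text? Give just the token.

Hunk 1: at line 3 remove [hocax,arclf,nphy] add [uqza,xlcpm] -> 9 lines: etbbm vxzk stkhg uqza xlcpm nrpuc chf mvyll kcvrr
Hunk 2: at line 4 remove [xlcpm,nrpuc] add [iwrkx,rsqa,rtgtl] -> 10 lines: etbbm vxzk stkhg uqza iwrkx rsqa rtgtl chf mvyll kcvrr
Hunk 3: at line 4 remove [iwrkx,rsqa] add [zhw,fsq] -> 10 lines: etbbm vxzk stkhg uqza zhw fsq rtgtl chf mvyll kcvrr
Hunk 4: at line 7 remove [chf,mvyll] add [tcp] -> 9 lines: etbbm vxzk stkhg uqza zhw fsq rtgtl tcp kcvrr
Hunk 5: at line 3 remove [zhw,fsq] add [xvsfv,yeuk,qhyg] -> 10 lines: etbbm vxzk stkhg uqza xvsfv yeuk qhyg rtgtl tcp kcvrr
Hunk 6: at line 2 remove [stkhg,uqza,xvsfv] add [ftdal,how] -> 9 lines: etbbm vxzk ftdal how yeuk qhyg rtgtl tcp kcvrr
Final line 6: qhyg

Answer: qhyg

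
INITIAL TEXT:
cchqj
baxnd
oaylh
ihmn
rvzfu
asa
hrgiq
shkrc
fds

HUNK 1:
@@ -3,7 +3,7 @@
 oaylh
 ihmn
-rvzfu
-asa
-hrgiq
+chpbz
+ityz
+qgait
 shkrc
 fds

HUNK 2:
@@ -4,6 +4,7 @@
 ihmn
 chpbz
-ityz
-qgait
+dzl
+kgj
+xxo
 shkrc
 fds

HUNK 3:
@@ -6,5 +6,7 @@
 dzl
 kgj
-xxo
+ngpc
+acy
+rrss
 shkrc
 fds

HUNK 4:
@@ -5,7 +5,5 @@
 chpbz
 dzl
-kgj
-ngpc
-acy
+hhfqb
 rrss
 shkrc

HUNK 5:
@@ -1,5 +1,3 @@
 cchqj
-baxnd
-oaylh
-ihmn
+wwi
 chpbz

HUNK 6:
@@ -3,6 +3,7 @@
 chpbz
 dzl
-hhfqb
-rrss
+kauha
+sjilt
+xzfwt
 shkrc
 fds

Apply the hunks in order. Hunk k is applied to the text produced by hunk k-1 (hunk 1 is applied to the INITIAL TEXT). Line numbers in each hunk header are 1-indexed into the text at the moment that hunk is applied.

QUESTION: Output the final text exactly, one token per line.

Hunk 1: at line 3 remove [rvzfu,asa,hrgiq] add [chpbz,ityz,qgait] -> 9 lines: cchqj baxnd oaylh ihmn chpbz ityz qgait shkrc fds
Hunk 2: at line 4 remove [ityz,qgait] add [dzl,kgj,xxo] -> 10 lines: cchqj baxnd oaylh ihmn chpbz dzl kgj xxo shkrc fds
Hunk 3: at line 6 remove [xxo] add [ngpc,acy,rrss] -> 12 lines: cchqj baxnd oaylh ihmn chpbz dzl kgj ngpc acy rrss shkrc fds
Hunk 4: at line 5 remove [kgj,ngpc,acy] add [hhfqb] -> 10 lines: cchqj baxnd oaylh ihmn chpbz dzl hhfqb rrss shkrc fds
Hunk 5: at line 1 remove [baxnd,oaylh,ihmn] add [wwi] -> 8 lines: cchqj wwi chpbz dzl hhfqb rrss shkrc fds
Hunk 6: at line 3 remove [hhfqb,rrss] add [kauha,sjilt,xzfwt] -> 9 lines: cchqj wwi chpbz dzl kauha sjilt xzfwt shkrc fds

Answer: cchqj
wwi
chpbz
dzl
kauha
sjilt
xzfwt
shkrc
fds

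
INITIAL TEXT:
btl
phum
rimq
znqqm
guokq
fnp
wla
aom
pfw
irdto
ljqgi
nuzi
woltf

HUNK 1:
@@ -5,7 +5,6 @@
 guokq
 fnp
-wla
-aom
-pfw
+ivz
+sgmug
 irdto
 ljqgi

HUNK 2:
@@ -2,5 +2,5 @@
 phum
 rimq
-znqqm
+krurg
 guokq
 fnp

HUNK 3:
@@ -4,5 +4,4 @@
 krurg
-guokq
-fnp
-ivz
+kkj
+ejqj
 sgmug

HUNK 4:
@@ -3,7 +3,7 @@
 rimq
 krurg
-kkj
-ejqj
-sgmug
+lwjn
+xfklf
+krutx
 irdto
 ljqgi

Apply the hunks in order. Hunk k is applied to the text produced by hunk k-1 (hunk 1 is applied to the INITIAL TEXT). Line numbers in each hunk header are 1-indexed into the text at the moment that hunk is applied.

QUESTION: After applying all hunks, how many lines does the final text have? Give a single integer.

Answer: 11

Derivation:
Hunk 1: at line 5 remove [wla,aom,pfw] add [ivz,sgmug] -> 12 lines: btl phum rimq znqqm guokq fnp ivz sgmug irdto ljqgi nuzi woltf
Hunk 2: at line 2 remove [znqqm] add [krurg] -> 12 lines: btl phum rimq krurg guokq fnp ivz sgmug irdto ljqgi nuzi woltf
Hunk 3: at line 4 remove [guokq,fnp,ivz] add [kkj,ejqj] -> 11 lines: btl phum rimq krurg kkj ejqj sgmug irdto ljqgi nuzi woltf
Hunk 4: at line 3 remove [kkj,ejqj,sgmug] add [lwjn,xfklf,krutx] -> 11 lines: btl phum rimq krurg lwjn xfklf krutx irdto ljqgi nuzi woltf
Final line count: 11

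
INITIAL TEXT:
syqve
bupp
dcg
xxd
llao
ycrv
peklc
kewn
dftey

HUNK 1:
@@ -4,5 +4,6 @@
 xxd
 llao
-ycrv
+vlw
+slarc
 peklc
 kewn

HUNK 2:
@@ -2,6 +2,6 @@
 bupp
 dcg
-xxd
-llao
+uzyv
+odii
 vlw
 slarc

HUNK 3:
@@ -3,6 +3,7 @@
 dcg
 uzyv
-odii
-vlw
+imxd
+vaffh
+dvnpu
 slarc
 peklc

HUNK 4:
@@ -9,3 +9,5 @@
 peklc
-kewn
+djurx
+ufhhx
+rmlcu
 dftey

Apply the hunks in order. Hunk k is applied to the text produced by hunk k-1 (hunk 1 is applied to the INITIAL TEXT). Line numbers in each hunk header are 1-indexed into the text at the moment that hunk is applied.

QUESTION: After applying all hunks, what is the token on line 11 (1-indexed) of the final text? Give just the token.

Answer: ufhhx

Derivation:
Hunk 1: at line 4 remove [ycrv] add [vlw,slarc] -> 10 lines: syqve bupp dcg xxd llao vlw slarc peklc kewn dftey
Hunk 2: at line 2 remove [xxd,llao] add [uzyv,odii] -> 10 lines: syqve bupp dcg uzyv odii vlw slarc peklc kewn dftey
Hunk 3: at line 3 remove [odii,vlw] add [imxd,vaffh,dvnpu] -> 11 lines: syqve bupp dcg uzyv imxd vaffh dvnpu slarc peklc kewn dftey
Hunk 4: at line 9 remove [kewn] add [djurx,ufhhx,rmlcu] -> 13 lines: syqve bupp dcg uzyv imxd vaffh dvnpu slarc peklc djurx ufhhx rmlcu dftey
Final line 11: ufhhx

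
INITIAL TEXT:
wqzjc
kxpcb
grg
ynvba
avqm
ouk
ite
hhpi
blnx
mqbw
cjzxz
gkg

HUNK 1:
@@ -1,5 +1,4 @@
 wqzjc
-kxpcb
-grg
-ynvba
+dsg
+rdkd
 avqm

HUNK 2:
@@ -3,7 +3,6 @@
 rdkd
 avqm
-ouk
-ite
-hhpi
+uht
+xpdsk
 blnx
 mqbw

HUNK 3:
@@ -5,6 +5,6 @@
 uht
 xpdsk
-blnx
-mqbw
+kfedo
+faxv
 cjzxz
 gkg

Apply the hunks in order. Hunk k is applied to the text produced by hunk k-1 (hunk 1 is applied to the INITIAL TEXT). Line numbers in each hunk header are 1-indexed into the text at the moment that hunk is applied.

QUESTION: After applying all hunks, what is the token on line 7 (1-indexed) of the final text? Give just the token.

Hunk 1: at line 1 remove [kxpcb,grg,ynvba] add [dsg,rdkd] -> 11 lines: wqzjc dsg rdkd avqm ouk ite hhpi blnx mqbw cjzxz gkg
Hunk 2: at line 3 remove [ouk,ite,hhpi] add [uht,xpdsk] -> 10 lines: wqzjc dsg rdkd avqm uht xpdsk blnx mqbw cjzxz gkg
Hunk 3: at line 5 remove [blnx,mqbw] add [kfedo,faxv] -> 10 lines: wqzjc dsg rdkd avqm uht xpdsk kfedo faxv cjzxz gkg
Final line 7: kfedo

Answer: kfedo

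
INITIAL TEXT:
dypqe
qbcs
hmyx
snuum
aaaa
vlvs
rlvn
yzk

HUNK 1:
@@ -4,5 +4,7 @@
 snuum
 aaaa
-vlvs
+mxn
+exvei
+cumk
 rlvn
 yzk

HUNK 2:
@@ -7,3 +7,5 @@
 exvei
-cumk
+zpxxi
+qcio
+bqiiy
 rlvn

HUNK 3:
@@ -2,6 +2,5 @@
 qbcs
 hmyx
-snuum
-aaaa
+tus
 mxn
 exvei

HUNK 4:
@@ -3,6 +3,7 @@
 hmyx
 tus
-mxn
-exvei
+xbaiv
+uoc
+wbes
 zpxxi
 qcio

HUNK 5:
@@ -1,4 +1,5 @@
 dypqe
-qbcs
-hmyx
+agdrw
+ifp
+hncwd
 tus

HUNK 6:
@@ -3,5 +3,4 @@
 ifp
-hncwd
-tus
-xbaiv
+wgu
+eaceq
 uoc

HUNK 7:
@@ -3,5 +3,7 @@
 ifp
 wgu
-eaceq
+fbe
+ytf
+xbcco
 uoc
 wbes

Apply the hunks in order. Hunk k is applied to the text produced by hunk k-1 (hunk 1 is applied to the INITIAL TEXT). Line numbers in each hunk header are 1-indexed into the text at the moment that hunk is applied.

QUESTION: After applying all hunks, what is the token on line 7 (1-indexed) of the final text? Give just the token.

Answer: xbcco

Derivation:
Hunk 1: at line 4 remove [vlvs] add [mxn,exvei,cumk] -> 10 lines: dypqe qbcs hmyx snuum aaaa mxn exvei cumk rlvn yzk
Hunk 2: at line 7 remove [cumk] add [zpxxi,qcio,bqiiy] -> 12 lines: dypqe qbcs hmyx snuum aaaa mxn exvei zpxxi qcio bqiiy rlvn yzk
Hunk 3: at line 2 remove [snuum,aaaa] add [tus] -> 11 lines: dypqe qbcs hmyx tus mxn exvei zpxxi qcio bqiiy rlvn yzk
Hunk 4: at line 3 remove [mxn,exvei] add [xbaiv,uoc,wbes] -> 12 lines: dypqe qbcs hmyx tus xbaiv uoc wbes zpxxi qcio bqiiy rlvn yzk
Hunk 5: at line 1 remove [qbcs,hmyx] add [agdrw,ifp,hncwd] -> 13 lines: dypqe agdrw ifp hncwd tus xbaiv uoc wbes zpxxi qcio bqiiy rlvn yzk
Hunk 6: at line 3 remove [hncwd,tus,xbaiv] add [wgu,eaceq] -> 12 lines: dypqe agdrw ifp wgu eaceq uoc wbes zpxxi qcio bqiiy rlvn yzk
Hunk 7: at line 3 remove [eaceq] add [fbe,ytf,xbcco] -> 14 lines: dypqe agdrw ifp wgu fbe ytf xbcco uoc wbes zpxxi qcio bqiiy rlvn yzk
Final line 7: xbcco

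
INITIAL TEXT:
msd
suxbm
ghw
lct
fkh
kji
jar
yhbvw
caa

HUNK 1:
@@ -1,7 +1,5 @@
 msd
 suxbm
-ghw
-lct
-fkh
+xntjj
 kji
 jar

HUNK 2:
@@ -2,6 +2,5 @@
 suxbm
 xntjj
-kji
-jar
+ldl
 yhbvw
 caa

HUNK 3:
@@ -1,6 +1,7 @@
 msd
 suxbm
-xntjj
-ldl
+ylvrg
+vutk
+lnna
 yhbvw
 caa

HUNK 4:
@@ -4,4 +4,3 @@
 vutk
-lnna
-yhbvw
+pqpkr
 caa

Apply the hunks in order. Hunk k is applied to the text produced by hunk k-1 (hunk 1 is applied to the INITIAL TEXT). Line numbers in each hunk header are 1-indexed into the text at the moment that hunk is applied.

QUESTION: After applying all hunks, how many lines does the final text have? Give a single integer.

Answer: 6

Derivation:
Hunk 1: at line 1 remove [ghw,lct,fkh] add [xntjj] -> 7 lines: msd suxbm xntjj kji jar yhbvw caa
Hunk 2: at line 2 remove [kji,jar] add [ldl] -> 6 lines: msd suxbm xntjj ldl yhbvw caa
Hunk 3: at line 1 remove [xntjj,ldl] add [ylvrg,vutk,lnna] -> 7 lines: msd suxbm ylvrg vutk lnna yhbvw caa
Hunk 4: at line 4 remove [lnna,yhbvw] add [pqpkr] -> 6 lines: msd suxbm ylvrg vutk pqpkr caa
Final line count: 6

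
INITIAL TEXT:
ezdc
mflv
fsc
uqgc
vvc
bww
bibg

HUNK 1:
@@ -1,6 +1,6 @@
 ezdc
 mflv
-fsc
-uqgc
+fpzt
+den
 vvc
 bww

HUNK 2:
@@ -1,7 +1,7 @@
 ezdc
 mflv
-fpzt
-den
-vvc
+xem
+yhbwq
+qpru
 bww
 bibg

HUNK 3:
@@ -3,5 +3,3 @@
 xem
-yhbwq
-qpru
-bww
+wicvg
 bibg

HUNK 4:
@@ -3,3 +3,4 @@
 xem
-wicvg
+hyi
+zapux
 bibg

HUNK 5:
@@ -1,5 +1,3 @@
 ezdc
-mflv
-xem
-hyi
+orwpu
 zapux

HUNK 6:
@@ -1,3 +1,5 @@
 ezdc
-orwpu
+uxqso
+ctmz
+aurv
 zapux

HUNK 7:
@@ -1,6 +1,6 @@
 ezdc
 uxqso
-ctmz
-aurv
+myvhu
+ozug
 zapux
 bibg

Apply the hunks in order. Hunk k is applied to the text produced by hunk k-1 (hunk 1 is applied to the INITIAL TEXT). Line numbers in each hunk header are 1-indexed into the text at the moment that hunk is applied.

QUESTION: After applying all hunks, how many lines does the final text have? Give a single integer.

Hunk 1: at line 1 remove [fsc,uqgc] add [fpzt,den] -> 7 lines: ezdc mflv fpzt den vvc bww bibg
Hunk 2: at line 1 remove [fpzt,den,vvc] add [xem,yhbwq,qpru] -> 7 lines: ezdc mflv xem yhbwq qpru bww bibg
Hunk 3: at line 3 remove [yhbwq,qpru,bww] add [wicvg] -> 5 lines: ezdc mflv xem wicvg bibg
Hunk 4: at line 3 remove [wicvg] add [hyi,zapux] -> 6 lines: ezdc mflv xem hyi zapux bibg
Hunk 5: at line 1 remove [mflv,xem,hyi] add [orwpu] -> 4 lines: ezdc orwpu zapux bibg
Hunk 6: at line 1 remove [orwpu] add [uxqso,ctmz,aurv] -> 6 lines: ezdc uxqso ctmz aurv zapux bibg
Hunk 7: at line 1 remove [ctmz,aurv] add [myvhu,ozug] -> 6 lines: ezdc uxqso myvhu ozug zapux bibg
Final line count: 6

Answer: 6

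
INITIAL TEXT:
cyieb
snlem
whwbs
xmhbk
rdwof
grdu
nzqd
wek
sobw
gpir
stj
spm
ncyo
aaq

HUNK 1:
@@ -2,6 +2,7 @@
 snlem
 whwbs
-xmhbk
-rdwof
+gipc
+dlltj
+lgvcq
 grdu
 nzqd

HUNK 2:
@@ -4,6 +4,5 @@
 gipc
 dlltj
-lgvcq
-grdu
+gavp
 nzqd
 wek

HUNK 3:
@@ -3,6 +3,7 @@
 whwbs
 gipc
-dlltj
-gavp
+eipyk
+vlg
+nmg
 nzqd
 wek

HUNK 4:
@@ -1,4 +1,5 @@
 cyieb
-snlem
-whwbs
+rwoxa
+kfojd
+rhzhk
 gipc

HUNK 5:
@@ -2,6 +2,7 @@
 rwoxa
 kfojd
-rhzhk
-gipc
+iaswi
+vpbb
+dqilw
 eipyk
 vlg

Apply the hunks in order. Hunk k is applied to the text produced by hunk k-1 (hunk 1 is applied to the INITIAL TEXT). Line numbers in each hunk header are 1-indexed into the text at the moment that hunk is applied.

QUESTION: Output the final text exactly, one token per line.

Hunk 1: at line 2 remove [xmhbk,rdwof] add [gipc,dlltj,lgvcq] -> 15 lines: cyieb snlem whwbs gipc dlltj lgvcq grdu nzqd wek sobw gpir stj spm ncyo aaq
Hunk 2: at line 4 remove [lgvcq,grdu] add [gavp] -> 14 lines: cyieb snlem whwbs gipc dlltj gavp nzqd wek sobw gpir stj spm ncyo aaq
Hunk 3: at line 3 remove [dlltj,gavp] add [eipyk,vlg,nmg] -> 15 lines: cyieb snlem whwbs gipc eipyk vlg nmg nzqd wek sobw gpir stj spm ncyo aaq
Hunk 4: at line 1 remove [snlem,whwbs] add [rwoxa,kfojd,rhzhk] -> 16 lines: cyieb rwoxa kfojd rhzhk gipc eipyk vlg nmg nzqd wek sobw gpir stj spm ncyo aaq
Hunk 5: at line 2 remove [rhzhk,gipc] add [iaswi,vpbb,dqilw] -> 17 lines: cyieb rwoxa kfojd iaswi vpbb dqilw eipyk vlg nmg nzqd wek sobw gpir stj spm ncyo aaq

Answer: cyieb
rwoxa
kfojd
iaswi
vpbb
dqilw
eipyk
vlg
nmg
nzqd
wek
sobw
gpir
stj
spm
ncyo
aaq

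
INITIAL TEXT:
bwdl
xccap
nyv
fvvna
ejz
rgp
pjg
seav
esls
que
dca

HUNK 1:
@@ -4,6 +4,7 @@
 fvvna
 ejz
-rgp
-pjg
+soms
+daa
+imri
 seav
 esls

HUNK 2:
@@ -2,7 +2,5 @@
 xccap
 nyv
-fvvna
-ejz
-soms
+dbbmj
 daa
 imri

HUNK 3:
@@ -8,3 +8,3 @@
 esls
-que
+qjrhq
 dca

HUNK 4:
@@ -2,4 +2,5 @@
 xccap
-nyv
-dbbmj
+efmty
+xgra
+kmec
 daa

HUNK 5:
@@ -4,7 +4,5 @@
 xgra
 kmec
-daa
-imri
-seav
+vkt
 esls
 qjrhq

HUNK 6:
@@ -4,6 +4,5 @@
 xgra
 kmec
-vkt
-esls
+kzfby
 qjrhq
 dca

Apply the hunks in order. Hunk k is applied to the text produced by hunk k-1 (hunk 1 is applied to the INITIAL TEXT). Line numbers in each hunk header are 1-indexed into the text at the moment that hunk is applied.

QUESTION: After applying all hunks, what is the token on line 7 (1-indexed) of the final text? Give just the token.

Hunk 1: at line 4 remove [rgp,pjg] add [soms,daa,imri] -> 12 lines: bwdl xccap nyv fvvna ejz soms daa imri seav esls que dca
Hunk 2: at line 2 remove [fvvna,ejz,soms] add [dbbmj] -> 10 lines: bwdl xccap nyv dbbmj daa imri seav esls que dca
Hunk 3: at line 8 remove [que] add [qjrhq] -> 10 lines: bwdl xccap nyv dbbmj daa imri seav esls qjrhq dca
Hunk 4: at line 2 remove [nyv,dbbmj] add [efmty,xgra,kmec] -> 11 lines: bwdl xccap efmty xgra kmec daa imri seav esls qjrhq dca
Hunk 5: at line 4 remove [daa,imri,seav] add [vkt] -> 9 lines: bwdl xccap efmty xgra kmec vkt esls qjrhq dca
Hunk 6: at line 4 remove [vkt,esls] add [kzfby] -> 8 lines: bwdl xccap efmty xgra kmec kzfby qjrhq dca
Final line 7: qjrhq

Answer: qjrhq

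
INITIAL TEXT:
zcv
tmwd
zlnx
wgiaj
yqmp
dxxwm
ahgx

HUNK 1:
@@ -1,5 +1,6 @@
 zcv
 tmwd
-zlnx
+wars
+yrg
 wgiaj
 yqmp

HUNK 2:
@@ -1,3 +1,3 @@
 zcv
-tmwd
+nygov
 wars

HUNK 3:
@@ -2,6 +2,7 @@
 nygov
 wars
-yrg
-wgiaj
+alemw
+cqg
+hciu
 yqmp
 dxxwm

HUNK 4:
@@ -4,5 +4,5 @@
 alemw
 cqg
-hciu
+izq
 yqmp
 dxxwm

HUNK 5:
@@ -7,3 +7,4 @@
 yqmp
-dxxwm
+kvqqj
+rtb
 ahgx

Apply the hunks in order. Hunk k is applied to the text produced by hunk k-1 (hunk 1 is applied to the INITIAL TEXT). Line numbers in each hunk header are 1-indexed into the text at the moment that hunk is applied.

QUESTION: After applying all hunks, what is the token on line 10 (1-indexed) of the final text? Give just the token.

Answer: ahgx

Derivation:
Hunk 1: at line 1 remove [zlnx] add [wars,yrg] -> 8 lines: zcv tmwd wars yrg wgiaj yqmp dxxwm ahgx
Hunk 2: at line 1 remove [tmwd] add [nygov] -> 8 lines: zcv nygov wars yrg wgiaj yqmp dxxwm ahgx
Hunk 3: at line 2 remove [yrg,wgiaj] add [alemw,cqg,hciu] -> 9 lines: zcv nygov wars alemw cqg hciu yqmp dxxwm ahgx
Hunk 4: at line 4 remove [hciu] add [izq] -> 9 lines: zcv nygov wars alemw cqg izq yqmp dxxwm ahgx
Hunk 5: at line 7 remove [dxxwm] add [kvqqj,rtb] -> 10 lines: zcv nygov wars alemw cqg izq yqmp kvqqj rtb ahgx
Final line 10: ahgx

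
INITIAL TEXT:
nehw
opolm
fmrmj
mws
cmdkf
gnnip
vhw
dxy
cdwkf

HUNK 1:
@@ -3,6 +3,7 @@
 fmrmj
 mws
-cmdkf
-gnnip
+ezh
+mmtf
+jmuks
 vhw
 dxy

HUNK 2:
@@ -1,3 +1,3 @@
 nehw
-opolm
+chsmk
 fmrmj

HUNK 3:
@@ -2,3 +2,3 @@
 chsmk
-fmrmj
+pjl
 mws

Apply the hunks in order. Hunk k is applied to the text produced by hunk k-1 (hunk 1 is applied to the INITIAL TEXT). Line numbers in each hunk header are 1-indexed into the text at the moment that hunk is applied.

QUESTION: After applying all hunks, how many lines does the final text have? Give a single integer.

Answer: 10

Derivation:
Hunk 1: at line 3 remove [cmdkf,gnnip] add [ezh,mmtf,jmuks] -> 10 lines: nehw opolm fmrmj mws ezh mmtf jmuks vhw dxy cdwkf
Hunk 2: at line 1 remove [opolm] add [chsmk] -> 10 lines: nehw chsmk fmrmj mws ezh mmtf jmuks vhw dxy cdwkf
Hunk 3: at line 2 remove [fmrmj] add [pjl] -> 10 lines: nehw chsmk pjl mws ezh mmtf jmuks vhw dxy cdwkf
Final line count: 10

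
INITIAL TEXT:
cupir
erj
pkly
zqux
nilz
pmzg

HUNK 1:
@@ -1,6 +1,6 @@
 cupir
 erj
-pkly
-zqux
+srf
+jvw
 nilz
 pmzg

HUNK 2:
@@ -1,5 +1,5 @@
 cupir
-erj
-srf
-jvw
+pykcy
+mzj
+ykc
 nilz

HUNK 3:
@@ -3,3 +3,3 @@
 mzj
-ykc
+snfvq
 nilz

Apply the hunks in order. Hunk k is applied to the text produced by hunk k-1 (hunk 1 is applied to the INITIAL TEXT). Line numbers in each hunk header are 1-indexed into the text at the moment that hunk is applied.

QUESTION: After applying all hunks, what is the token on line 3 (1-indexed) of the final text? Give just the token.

Answer: mzj

Derivation:
Hunk 1: at line 1 remove [pkly,zqux] add [srf,jvw] -> 6 lines: cupir erj srf jvw nilz pmzg
Hunk 2: at line 1 remove [erj,srf,jvw] add [pykcy,mzj,ykc] -> 6 lines: cupir pykcy mzj ykc nilz pmzg
Hunk 3: at line 3 remove [ykc] add [snfvq] -> 6 lines: cupir pykcy mzj snfvq nilz pmzg
Final line 3: mzj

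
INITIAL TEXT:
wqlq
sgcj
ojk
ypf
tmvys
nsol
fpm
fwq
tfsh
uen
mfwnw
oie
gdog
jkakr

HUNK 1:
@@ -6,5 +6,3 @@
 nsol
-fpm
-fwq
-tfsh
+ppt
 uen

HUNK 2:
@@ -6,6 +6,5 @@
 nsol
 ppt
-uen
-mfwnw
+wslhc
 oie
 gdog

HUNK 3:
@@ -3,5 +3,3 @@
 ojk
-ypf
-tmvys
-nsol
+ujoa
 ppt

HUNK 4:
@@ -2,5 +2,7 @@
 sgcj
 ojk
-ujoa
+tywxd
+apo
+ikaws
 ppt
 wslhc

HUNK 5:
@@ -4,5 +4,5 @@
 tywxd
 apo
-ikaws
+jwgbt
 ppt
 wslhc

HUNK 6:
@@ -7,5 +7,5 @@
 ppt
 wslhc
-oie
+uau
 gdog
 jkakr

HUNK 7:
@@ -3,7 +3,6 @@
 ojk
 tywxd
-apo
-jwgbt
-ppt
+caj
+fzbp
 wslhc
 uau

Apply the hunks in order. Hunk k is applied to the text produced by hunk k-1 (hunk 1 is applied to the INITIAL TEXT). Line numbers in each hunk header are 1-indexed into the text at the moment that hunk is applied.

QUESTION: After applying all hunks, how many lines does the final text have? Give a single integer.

Hunk 1: at line 6 remove [fpm,fwq,tfsh] add [ppt] -> 12 lines: wqlq sgcj ojk ypf tmvys nsol ppt uen mfwnw oie gdog jkakr
Hunk 2: at line 6 remove [uen,mfwnw] add [wslhc] -> 11 lines: wqlq sgcj ojk ypf tmvys nsol ppt wslhc oie gdog jkakr
Hunk 3: at line 3 remove [ypf,tmvys,nsol] add [ujoa] -> 9 lines: wqlq sgcj ojk ujoa ppt wslhc oie gdog jkakr
Hunk 4: at line 2 remove [ujoa] add [tywxd,apo,ikaws] -> 11 lines: wqlq sgcj ojk tywxd apo ikaws ppt wslhc oie gdog jkakr
Hunk 5: at line 4 remove [ikaws] add [jwgbt] -> 11 lines: wqlq sgcj ojk tywxd apo jwgbt ppt wslhc oie gdog jkakr
Hunk 6: at line 7 remove [oie] add [uau] -> 11 lines: wqlq sgcj ojk tywxd apo jwgbt ppt wslhc uau gdog jkakr
Hunk 7: at line 3 remove [apo,jwgbt,ppt] add [caj,fzbp] -> 10 lines: wqlq sgcj ojk tywxd caj fzbp wslhc uau gdog jkakr
Final line count: 10

Answer: 10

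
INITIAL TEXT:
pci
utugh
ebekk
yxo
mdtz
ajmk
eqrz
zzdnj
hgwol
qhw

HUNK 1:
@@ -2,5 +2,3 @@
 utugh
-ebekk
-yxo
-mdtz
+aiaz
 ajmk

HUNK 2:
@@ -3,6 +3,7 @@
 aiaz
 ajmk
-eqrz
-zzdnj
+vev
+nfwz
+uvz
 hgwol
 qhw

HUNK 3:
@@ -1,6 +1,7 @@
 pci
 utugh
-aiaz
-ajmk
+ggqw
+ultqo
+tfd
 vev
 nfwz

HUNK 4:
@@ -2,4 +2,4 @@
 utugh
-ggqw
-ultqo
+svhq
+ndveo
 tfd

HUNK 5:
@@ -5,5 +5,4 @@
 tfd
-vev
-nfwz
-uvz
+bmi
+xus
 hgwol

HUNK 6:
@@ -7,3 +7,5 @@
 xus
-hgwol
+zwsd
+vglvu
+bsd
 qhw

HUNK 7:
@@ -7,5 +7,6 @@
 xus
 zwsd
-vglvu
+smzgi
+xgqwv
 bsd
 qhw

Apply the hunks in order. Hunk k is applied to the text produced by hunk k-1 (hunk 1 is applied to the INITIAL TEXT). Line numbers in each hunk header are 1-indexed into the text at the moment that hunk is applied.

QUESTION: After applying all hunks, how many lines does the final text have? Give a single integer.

Hunk 1: at line 2 remove [ebekk,yxo,mdtz] add [aiaz] -> 8 lines: pci utugh aiaz ajmk eqrz zzdnj hgwol qhw
Hunk 2: at line 3 remove [eqrz,zzdnj] add [vev,nfwz,uvz] -> 9 lines: pci utugh aiaz ajmk vev nfwz uvz hgwol qhw
Hunk 3: at line 1 remove [aiaz,ajmk] add [ggqw,ultqo,tfd] -> 10 lines: pci utugh ggqw ultqo tfd vev nfwz uvz hgwol qhw
Hunk 4: at line 2 remove [ggqw,ultqo] add [svhq,ndveo] -> 10 lines: pci utugh svhq ndveo tfd vev nfwz uvz hgwol qhw
Hunk 5: at line 5 remove [vev,nfwz,uvz] add [bmi,xus] -> 9 lines: pci utugh svhq ndveo tfd bmi xus hgwol qhw
Hunk 6: at line 7 remove [hgwol] add [zwsd,vglvu,bsd] -> 11 lines: pci utugh svhq ndveo tfd bmi xus zwsd vglvu bsd qhw
Hunk 7: at line 7 remove [vglvu] add [smzgi,xgqwv] -> 12 lines: pci utugh svhq ndveo tfd bmi xus zwsd smzgi xgqwv bsd qhw
Final line count: 12

Answer: 12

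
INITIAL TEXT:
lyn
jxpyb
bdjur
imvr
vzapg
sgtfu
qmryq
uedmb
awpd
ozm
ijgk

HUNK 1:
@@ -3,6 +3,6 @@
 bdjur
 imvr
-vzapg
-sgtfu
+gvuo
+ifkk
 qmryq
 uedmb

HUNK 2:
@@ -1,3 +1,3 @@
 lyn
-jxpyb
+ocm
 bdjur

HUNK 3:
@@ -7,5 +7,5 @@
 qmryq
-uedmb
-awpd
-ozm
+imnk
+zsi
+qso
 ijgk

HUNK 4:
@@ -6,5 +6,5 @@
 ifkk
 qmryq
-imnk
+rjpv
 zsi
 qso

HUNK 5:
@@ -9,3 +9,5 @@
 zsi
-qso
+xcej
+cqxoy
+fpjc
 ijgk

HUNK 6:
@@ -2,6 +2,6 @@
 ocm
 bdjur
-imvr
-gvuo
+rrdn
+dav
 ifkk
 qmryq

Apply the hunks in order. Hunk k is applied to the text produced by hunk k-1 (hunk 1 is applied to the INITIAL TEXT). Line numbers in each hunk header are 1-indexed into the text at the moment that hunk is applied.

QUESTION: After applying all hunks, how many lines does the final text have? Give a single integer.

Hunk 1: at line 3 remove [vzapg,sgtfu] add [gvuo,ifkk] -> 11 lines: lyn jxpyb bdjur imvr gvuo ifkk qmryq uedmb awpd ozm ijgk
Hunk 2: at line 1 remove [jxpyb] add [ocm] -> 11 lines: lyn ocm bdjur imvr gvuo ifkk qmryq uedmb awpd ozm ijgk
Hunk 3: at line 7 remove [uedmb,awpd,ozm] add [imnk,zsi,qso] -> 11 lines: lyn ocm bdjur imvr gvuo ifkk qmryq imnk zsi qso ijgk
Hunk 4: at line 6 remove [imnk] add [rjpv] -> 11 lines: lyn ocm bdjur imvr gvuo ifkk qmryq rjpv zsi qso ijgk
Hunk 5: at line 9 remove [qso] add [xcej,cqxoy,fpjc] -> 13 lines: lyn ocm bdjur imvr gvuo ifkk qmryq rjpv zsi xcej cqxoy fpjc ijgk
Hunk 6: at line 2 remove [imvr,gvuo] add [rrdn,dav] -> 13 lines: lyn ocm bdjur rrdn dav ifkk qmryq rjpv zsi xcej cqxoy fpjc ijgk
Final line count: 13

Answer: 13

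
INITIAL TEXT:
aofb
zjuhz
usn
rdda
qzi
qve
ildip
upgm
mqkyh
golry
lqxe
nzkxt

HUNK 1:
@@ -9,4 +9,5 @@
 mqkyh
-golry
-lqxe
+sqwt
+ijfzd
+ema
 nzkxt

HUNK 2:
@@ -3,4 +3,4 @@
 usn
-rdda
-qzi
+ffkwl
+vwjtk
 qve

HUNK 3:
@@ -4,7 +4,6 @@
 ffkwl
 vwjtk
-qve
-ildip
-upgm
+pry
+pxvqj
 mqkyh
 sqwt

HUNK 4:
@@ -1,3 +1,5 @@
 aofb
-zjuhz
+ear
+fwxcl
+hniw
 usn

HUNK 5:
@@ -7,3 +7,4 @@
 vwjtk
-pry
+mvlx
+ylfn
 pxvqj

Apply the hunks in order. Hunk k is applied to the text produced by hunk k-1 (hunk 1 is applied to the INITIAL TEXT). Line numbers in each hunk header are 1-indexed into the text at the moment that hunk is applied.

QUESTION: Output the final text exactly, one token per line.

Hunk 1: at line 9 remove [golry,lqxe] add [sqwt,ijfzd,ema] -> 13 lines: aofb zjuhz usn rdda qzi qve ildip upgm mqkyh sqwt ijfzd ema nzkxt
Hunk 2: at line 3 remove [rdda,qzi] add [ffkwl,vwjtk] -> 13 lines: aofb zjuhz usn ffkwl vwjtk qve ildip upgm mqkyh sqwt ijfzd ema nzkxt
Hunk 3: at line 4 remove [qve,ildip,upgm] add [pry,pxvqj] -> 12 lines: aofb zjuhz usn ffkwl vwjtk pry pxvqj mqkyh sqwt ijfzd ema nzkxt
Hunk 4: at line 1 remove [zjuhz] add [ear,fwxcl,hniw] -> 14 lines: aofb ear fwxcl hniw usn ffkwl vwjtk pry pxvqj mqkyh sqwt ijfzd ema nzkxt
Hunk 5: at line 7 remove [pry] add [mvlx,ylfn] -> 15 lines: aofb ear fwxcl hniw usn ffkwl vwjtk mvlx ylfn pxvqj mqkyh sqwt ijfzd ema nzkxt

Answer: aofb
ear
fwxcl
hniw
usn
ffkwl
vwjtk
mvlx
ylfn
pxvqj
mqkyh
sqwt
ijfzd
ema
nzkxt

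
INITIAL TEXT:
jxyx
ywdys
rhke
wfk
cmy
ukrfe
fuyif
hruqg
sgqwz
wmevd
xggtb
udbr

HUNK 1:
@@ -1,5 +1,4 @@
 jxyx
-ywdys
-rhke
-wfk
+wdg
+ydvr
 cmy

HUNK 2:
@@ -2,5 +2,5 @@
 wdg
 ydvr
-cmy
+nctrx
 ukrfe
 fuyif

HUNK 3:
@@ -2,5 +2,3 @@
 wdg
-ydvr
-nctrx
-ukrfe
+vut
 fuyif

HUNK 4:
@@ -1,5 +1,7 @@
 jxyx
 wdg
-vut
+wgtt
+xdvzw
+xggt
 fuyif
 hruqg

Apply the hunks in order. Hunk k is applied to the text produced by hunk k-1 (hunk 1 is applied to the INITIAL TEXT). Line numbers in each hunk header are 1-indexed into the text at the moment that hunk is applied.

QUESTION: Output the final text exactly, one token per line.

Hunk 1: at line 1 remove [ywdys,rhke,wfk] add [wdg,ydvr] -> 11 lines: jxyx wdg ydvr cmy ukrfe fuyif hruqg sgqwz wmevd xggtb udbr
Hunk 2: at line 2 remove [cmy] add [nctrx] -> 11 lines: jxyx wdg ydvr nctrx ukrfe fuyif hruqg sgqwz wmevd xggtb udbr
Hunk 3: at line 2 remove [ydvr,nctrx,ukrfe] add [vut] -> 9 lines: jxyx wdg vut fuyif hruqg sgqwz wmevd xggtb udbr
Hunk 4: at line 1 remove [vut] add [wgtt,xdvzw,xggt] -> 11 lines: jxyx wdg wgtt xdvzw xggt fuyif hruqg sgqwz wmevd xggtb udbr

Answer: jxyx
wdg
wgtt
xdvzw
xggt
fuyif
hruqg
sgqwz
wmevd
xggtb
udbr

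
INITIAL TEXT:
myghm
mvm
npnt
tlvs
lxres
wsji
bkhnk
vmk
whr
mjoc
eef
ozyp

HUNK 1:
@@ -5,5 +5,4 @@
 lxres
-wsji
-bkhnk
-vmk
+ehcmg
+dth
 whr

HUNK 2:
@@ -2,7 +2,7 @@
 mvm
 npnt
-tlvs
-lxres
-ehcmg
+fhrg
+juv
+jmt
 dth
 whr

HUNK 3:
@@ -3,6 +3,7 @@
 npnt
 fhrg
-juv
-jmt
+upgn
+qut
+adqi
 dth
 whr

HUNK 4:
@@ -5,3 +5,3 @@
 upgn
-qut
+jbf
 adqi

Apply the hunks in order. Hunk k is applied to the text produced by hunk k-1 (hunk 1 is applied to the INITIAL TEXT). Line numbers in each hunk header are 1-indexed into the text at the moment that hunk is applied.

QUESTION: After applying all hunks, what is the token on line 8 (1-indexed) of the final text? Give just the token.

Hunk 1: at line 5 remove [wsji,bkhnk,vmk] add [ehcmg,dth] -> 11 lines: myghm mvm npnt tlvs lxres ehcmg dth whr mjoc eef ozyp
Hunk 2: at line 2 remove [tlvs,lxres,ehcmg] add [fhrg,juv,jmt] -> 11 lines: myghm mvm npnt fhrg juv jmt dth whr mjoc eef ozyp
Hunk 3: at line 3 remove [juv,jmt] add [upgn,qut,adqi] -> 12 lines: myghm mvm npnt fhrg upgn qut adqi dth whr mjoc eef ozyp
Hunk 4: at line 5 remove [qut] add [jbf] -> 12 lines: myghm mvm npnt fhrg upgn jbf adqi dth whr mjoc eef ozyp
Final line 8: dth

Answer: dth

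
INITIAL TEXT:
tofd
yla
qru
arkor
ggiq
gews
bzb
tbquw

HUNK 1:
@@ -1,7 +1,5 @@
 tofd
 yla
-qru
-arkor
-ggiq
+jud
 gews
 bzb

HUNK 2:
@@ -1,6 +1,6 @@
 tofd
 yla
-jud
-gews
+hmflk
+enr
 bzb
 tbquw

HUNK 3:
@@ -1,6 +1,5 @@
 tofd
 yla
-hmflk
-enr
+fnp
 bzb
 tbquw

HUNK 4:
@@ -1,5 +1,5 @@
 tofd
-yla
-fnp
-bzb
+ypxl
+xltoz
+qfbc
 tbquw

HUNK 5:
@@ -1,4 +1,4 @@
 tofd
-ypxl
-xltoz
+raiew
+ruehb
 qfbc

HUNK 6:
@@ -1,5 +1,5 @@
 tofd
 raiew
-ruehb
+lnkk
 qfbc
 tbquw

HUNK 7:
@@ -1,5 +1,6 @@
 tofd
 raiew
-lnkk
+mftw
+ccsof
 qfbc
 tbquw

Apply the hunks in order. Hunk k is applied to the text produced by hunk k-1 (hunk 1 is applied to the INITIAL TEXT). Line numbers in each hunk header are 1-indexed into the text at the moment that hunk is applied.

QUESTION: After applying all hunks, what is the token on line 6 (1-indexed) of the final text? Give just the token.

Answer: tbquw

Derivation:
Hunk 1: at line 1 remove [qru,arkor,ggiq] add [jud] -> 6 lines: tofd yla jud gews bzb tbquw
Hunk 2: at line 1 remove [jud,gews] add [hmflk,enr] -> 6 lines: tofd yla hmflk enr bzb tbquw
Hunk 3: at line 1 remove [hmflk,enr] add [fnp] -> 5 lines: tofd yla fnp bzb tbquw
Hunk 4: at line 1 remove [yla,fnp,bzb] add [ypxl,xltoz,qfbc] -> 5 lines: tofd ypxl xltoz qfbc tbquw
Hunk 5: at line 1 remove [ypxl,xltoz] add [raiew,ruehb] -> 5 lines: tofd raiew ruehb qfbc tbquw
Hunk 6: at line 1 remove [ruehb] add [lnkk] -> 5 lines: tofd raiew lnkk qfbc tbquw
Hunk 7: at line 1 remove [lnkk] add [mftw,ccsof] -> 6 lines: tofd raiew mftw ccsof qfbc tbquw
Final line 6: tbquw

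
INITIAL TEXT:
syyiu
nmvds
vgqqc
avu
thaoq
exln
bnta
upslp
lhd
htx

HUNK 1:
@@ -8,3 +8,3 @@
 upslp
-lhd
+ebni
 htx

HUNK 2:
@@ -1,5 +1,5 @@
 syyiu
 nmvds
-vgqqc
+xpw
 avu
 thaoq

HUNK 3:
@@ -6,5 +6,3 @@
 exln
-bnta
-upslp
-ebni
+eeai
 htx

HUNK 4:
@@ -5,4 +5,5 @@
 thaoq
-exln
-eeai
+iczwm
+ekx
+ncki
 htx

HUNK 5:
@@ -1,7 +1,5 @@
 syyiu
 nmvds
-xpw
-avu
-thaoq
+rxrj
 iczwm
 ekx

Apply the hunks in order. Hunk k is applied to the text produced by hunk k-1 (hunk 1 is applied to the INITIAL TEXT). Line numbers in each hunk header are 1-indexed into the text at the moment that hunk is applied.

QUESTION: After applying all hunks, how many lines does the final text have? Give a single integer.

Hunk 1: at line 8 remove [lhd] add [ebni] -> 10 lines: syyiu nmvds vgqqc avu thaoq exln bnta upslp ebni htx
Hunk 2: at line 1 remove [vgqqc] add [xpw] -> 10 lines: syyiu nmvds xpw avu thaoq exln bnta upslp ebni htx
Hunk 3: at line 6 remove [bnta,upslp,ebni] add [eeai] -> 8 lines: syyiu nmvds xpw avu thaoq exln eeai htx
Hunk 4: at line 5 remove [exln,eeai] add [iczwm,ekx,ncki] -> 9 lines: syyiu nmvds xpw avu thaoq iczwm ekx ncki htx
Hunk 5: at line 1 remove [xpw,avu,thaoq] add [rxrj] -> 7 lines: syyiu nmvds rxrj iczwm ekx ncki htx
Final line count: 7

Answer: 7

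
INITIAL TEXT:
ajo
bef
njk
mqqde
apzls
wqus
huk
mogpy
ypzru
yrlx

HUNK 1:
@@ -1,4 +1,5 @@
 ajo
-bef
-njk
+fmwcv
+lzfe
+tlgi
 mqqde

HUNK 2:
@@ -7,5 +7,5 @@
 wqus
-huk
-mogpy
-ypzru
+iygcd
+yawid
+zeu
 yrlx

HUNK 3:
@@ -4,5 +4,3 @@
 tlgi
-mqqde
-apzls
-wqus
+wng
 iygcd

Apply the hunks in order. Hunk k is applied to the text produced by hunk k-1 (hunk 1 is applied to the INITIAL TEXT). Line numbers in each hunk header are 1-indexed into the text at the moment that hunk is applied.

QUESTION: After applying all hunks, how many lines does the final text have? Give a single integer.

Hunk 1: at line 1 remove [bef,njk] add [fmwcv,lzfe,tlgi] -> 11 lines: ajo fmwcv lzfe tlgi mqqde apzls wqus huk mogpy ypzru yrlx
Hunk 2: at line 7 remove [huk,mogpy,ypzru] add [iygcd,yawid,zeu] -> 11 lines: ajo fmwcv lzfe tlgi mqqde apzls wqus iygcd yawid zeu yrlx
Hunk 3: at line 4 remove [mqqde,apzls,wqus] add [wng] -> 9 lines: ajo fmwcv lzfe tlgi wng iygcd yawid zeu yrlx
Final line count: 9

Answer: 9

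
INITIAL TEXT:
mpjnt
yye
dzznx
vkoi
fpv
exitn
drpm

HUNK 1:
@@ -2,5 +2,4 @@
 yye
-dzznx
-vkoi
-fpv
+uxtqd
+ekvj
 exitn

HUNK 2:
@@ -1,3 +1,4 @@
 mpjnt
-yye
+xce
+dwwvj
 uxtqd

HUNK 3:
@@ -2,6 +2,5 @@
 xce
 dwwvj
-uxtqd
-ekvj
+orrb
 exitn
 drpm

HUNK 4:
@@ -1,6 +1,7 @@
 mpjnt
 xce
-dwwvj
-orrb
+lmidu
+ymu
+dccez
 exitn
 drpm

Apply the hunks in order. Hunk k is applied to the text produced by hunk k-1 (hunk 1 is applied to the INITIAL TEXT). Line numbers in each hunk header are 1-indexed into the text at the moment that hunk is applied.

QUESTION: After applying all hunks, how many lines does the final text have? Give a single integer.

Answer: 7

Derivation:
Hunk 1: at line 2 remove [dzznx,vkoi,fpv] add [uxtqd,ekvj] -> 6 lines: mpjnt yye uxtqd ekvj exitn drpm
Hunk 2: at line 1 remove [yye] add [xce,dwwvj] -> 7 lines: mpjnt xce dwwvj uxtqd ekvj exitn drpm
Hunk 3: at line 2 remove [uxtqd,ekvj] add [orrb] -> 6 lines: mpjnt xce dwwvj orrb exitn drpm
Hunk 4: at line 1 remove [dwwvj,orrb] add [lmidu,ymu,dccez] -> 7 lines: mpjnt xce lmidu ymu dccez exitn drpm
Final line count: 7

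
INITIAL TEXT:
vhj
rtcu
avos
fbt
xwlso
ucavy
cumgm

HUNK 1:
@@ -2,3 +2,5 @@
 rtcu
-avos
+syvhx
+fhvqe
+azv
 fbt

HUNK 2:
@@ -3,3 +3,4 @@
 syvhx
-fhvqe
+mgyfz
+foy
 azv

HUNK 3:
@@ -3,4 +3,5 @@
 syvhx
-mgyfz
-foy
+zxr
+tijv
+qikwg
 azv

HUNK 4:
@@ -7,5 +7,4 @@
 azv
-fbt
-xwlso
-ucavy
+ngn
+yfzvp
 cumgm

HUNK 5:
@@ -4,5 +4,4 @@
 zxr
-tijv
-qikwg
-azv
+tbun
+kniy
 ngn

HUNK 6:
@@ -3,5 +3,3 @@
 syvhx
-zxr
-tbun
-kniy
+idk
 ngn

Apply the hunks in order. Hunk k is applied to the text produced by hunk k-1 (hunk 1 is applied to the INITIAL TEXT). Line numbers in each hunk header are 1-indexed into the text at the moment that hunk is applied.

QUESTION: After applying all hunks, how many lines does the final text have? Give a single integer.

Hunk 1: at line 2 remove [avos] add [syvhx,fhvqe,azv] -> 9 lines: vhj rtcu syvhx fhvqe azv fbt xwlso ucavy cumgm
Hunk 2: at line 3 remove [fhvqe] add [mgyfz,foy] -> 10 lines: vhj rtcu syvhx mgyfz foy azv fbt xwlso ucavy cumgm
Hunk 3: at line 3 remove [mgyfz,foy] add [zxr,tijv,qikwg] -> 11 lines: vhj rtcu syvhx zxr tijv qikwg azv fbt xwlso ucavy cumgm
Hunk 4: at line 7 remove [fbt,xwlso,ucavy] add [ngn,yfzvp] -> 10 lines: vhj rtcu syvhx zxr tijv qikwg azv ngn yfzvp cumgm
Hunk 5: at line 4 remove [tijv,qikwg,azv] add [tbun,kniy] -> 9 lines: vhj rtcu syvhx zxr tbun kniy ngn yfzvp cumgm
Hunk 6: at line 3 remove [zxr,tbun,kniy] add [idk] -> 7 lines: vhj rtcu syvhx idk ngn yfzvp cumgm
Final line count: 7

Answer: 7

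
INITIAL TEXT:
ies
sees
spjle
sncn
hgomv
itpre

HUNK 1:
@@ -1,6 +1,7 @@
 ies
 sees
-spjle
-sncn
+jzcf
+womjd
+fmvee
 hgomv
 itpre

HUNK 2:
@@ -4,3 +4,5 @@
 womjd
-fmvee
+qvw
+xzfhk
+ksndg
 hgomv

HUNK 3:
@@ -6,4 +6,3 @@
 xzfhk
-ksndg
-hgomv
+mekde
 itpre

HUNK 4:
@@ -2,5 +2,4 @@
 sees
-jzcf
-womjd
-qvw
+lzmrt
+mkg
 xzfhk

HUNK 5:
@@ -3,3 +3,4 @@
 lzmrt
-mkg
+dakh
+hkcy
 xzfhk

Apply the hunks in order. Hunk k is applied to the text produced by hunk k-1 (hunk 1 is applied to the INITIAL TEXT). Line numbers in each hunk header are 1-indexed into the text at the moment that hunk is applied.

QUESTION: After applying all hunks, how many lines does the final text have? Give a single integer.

Answer: 8

Derivation:
Hunk 1: at line 1 remove [spjle,sncn] add [jzcf,womjd,fmvee] -> 7 lines: ies sees jzcf womjd fmvee hgomv itpre
Hunk 2: at line 4 remove [fmvee] add [qvw,xzfhk,ksndg] -> 9 lines: ies sees jzcf womjd qvw xzfhk ksndg hgomv itpre
Hunk 3: at line 6 remove [ksndg,hgomv] add [mekde] -> 8 lines: ies sees jzcf womjd qvw xzfhk mekde itpre
Hunk 4: at line 2 remove [jzcf,womjd,qvw] add [lzmrt,mkg] -> 7 lines: ies sees lzmrt mkg xzfhk mekde itpre
Hunk 5: at line 3 remove [mkg] add [dakh,hkcy] -> 8 lines: ies sees lzmrt dakh hkcy xzfhk mekde itpre
Final line count: 8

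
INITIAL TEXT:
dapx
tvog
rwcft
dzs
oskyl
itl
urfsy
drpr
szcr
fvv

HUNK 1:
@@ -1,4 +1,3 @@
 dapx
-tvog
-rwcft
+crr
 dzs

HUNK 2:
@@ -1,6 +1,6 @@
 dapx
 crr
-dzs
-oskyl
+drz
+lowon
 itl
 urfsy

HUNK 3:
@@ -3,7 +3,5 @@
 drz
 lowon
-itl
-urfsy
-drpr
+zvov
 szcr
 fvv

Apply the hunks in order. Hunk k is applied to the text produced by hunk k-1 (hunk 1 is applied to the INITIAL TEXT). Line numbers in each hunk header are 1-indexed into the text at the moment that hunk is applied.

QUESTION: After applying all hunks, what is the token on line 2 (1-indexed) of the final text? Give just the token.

Answer: crr

Derivation:
Hunk 1: at line 1 remove [tvog,rwcft] add [crr] -> 9 lines: dapx crr dzs oskyl itl urfsy drpr szcr fvv
Hunk 2: at line 1 remove [dzs,oskyl] add [drz,lowon] -> 9 lines: dapx crr drz lowon itl urfsy drpr szcr fvv
Hunk 3: at line 3 remove [itl,urfsy,drpr] add [zvov] -> 7 lines: dapx crr drz lowon zvov szcr fvv
Final line 2: crr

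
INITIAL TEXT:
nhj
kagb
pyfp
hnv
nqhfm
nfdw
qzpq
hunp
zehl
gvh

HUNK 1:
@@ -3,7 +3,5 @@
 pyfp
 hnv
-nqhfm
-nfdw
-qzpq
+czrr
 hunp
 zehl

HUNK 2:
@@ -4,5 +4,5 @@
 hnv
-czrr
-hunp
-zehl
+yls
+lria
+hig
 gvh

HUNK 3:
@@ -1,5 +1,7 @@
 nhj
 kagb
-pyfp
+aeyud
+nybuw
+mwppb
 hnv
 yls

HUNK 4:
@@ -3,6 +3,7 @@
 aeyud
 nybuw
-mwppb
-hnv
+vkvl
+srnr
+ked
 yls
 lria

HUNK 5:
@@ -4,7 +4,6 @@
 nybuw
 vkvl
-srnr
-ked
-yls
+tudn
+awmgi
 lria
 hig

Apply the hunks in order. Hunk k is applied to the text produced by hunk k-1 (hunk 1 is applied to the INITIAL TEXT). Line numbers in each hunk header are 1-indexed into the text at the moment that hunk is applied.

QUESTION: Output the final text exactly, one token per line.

Answer: nhj
kagb
aeyud
nybuw
vkvl
tudn
awmgi
lria
hig
gvh

Derivation:
Hunk 1: at line 3 remove [nqhfm,nfdw,qzpq] add [czrr] -> 8 lines: nhj kagb pyfp hnv czrr hunp zehl gvh
Hunk 2: at line 4 remove [czrr,hunp,zehl] add [yls,lria,hig] -> 8 lines: nhj kagb pyfp hnv yls lria hig gvh
Hunk 3: at line 1 remove [pyfp] add [aeyud,nybuw,mwppb] -> 10 lines: nhj kagb aeyud nybuw mwppb hnv yls lria hig gvh
Hunk 4: at line 3 remove [mwppb,hnv] add [vkvl,srnr,ked] -> 11 lines: nhj kagb aeyud nybuw vkvl srnr ked yls lria hig gvh
Hunk 5: at line 4 remove [srnr,ked,yls] add [tudn,awmgi] -> 10 lines: nhj kagb aeyud nybuw vkvl tudn awmgi lria hig gvh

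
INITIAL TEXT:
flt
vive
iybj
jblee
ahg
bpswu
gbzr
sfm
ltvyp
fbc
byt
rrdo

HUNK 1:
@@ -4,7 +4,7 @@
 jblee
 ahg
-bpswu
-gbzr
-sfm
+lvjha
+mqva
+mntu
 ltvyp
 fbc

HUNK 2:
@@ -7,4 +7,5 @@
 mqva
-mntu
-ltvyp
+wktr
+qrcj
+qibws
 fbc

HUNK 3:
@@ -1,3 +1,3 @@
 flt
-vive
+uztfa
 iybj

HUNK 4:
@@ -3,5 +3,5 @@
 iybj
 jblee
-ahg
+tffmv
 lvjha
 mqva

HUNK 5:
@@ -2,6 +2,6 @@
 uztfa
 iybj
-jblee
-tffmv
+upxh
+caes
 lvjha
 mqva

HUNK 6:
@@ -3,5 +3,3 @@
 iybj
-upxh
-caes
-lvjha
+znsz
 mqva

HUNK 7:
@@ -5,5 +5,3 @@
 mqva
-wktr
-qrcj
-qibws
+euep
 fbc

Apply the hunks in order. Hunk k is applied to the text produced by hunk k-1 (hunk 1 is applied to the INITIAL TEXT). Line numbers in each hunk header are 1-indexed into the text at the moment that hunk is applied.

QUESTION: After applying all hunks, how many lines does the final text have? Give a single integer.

Hunk 1: at line 4 remove [bpswu,gbzr,sfm] add [lvjha,mqva,mntu] -> 12 lines: flt vive iybj jblee ahg lvjha mqva mntu ltvyp fbc byt rrdo
Hunk 2: at line 7 remove [mntu,ltvyp] add [wktr,qrcj,qibws] -> 13 lines: flt vive iybj jblee ahg lvjha mqva wktr qrcj qibws fbc byt rrdo
Hunk 3: at line 1 remove [vive] add [uztfa] -> 13 lines: flt uztfa iybj jblee ahg lvjha mqva wktr qrcj qibws fbc byt rrdo
Hunk 4: at line 3 remove [ahg] add [tffmv] -> 13 lines: flt uztfa iybj jblee tffmv lvjha mqva wktr qrcj qibws fbc byt rrdo
Hunk 5: at line 2 remove [jblee,tffmv] add [upxh,caes] -> 13 lines: flt uztfa iybj upxh caes lvjha mqva wktr qrcj qibws fbc byt rrdo
Hunk 6: at line 3 remove [upxh,caes,lvjha] add [znsz] -> 11 lines: flt uztfa iybj znsz mqva wktr qrcj qibws fbc byt rrdo
Hunk 7: at line 5 remove [wktr,qrcj,qibws] add [euep] -> 9 lines: flt uztfa iybj znsz mqva euep fbc byt rrdo
Final line count: 9

Answer: 9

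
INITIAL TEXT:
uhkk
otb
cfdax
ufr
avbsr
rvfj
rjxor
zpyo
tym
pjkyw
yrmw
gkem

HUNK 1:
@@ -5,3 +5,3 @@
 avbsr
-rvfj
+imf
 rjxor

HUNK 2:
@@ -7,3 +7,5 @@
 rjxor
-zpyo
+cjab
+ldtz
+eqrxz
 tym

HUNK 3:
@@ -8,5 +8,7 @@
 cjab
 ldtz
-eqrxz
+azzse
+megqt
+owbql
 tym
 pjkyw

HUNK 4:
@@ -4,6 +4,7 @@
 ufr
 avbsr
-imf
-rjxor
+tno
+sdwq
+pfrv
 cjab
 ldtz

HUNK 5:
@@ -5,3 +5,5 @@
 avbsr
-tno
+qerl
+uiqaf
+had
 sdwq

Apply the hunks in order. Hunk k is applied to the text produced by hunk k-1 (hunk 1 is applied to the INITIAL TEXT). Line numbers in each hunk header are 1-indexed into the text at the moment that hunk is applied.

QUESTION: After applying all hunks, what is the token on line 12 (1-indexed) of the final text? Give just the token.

Hunk 1: at line 5 remove [rvfj] add [imf] -> 12 lines: uhkk otb cfdax ufr avbsr imf rjxor zpyo tym pjkyw yrmw gkem
Hunk 2: at line 7 remove [zpyo] add [cjab,ldtz,eqrxz] -> 14 lines: uhkk otb cfdax ufr avbsr imf rjxor cjab ldtz eqrxz tym pjkyw yrmw gkem
Hunk 3: at line 8 remove [eqrxz] add [azzse,megqt,owbql] -> 16 lines: uhkk otb cfdax ufr avbsr imf rjxor cjab ldtz azzse megqt owbql tym pjkyw yrmw gkem
Hunk 4: at line 4 remove [imf,rjxor] add [tno,sdwq,pfrv] -> 17 lines: uhkk otb cfdax ufr avbsr tno sdwq pfrv cjab ldtz azzse megqt owbql tym pjkyw yrmw gkem
Hunk 5: at line 5 remove [tno] add [qerl,uiqaf,had] -> 19 lines: uhkk otb cfdax ufr avbsr qerl uiqaf had sdwq pfrv cjab ldtz azzse megqt owbql tym pjkyw yrmw gkem
Final line 12: ldtz

Answer: ldtz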